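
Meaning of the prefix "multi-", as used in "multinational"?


Prefix: multi-
Example: multinational = multi- + national
Meaning = many


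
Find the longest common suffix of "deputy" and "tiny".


Word 1: "deputy"
Word 2: "tiny"
Comparing from end:
  Pos -1: 'y' == 'y'
  Pos -2: 't' != 'n' (stop)
LCS = "y" (length 1)


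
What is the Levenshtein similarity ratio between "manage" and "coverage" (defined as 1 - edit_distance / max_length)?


Word 1: "manage" (length 6)
Word 2: "coverage" (length 8)
One optimal edit sequence:
  1. insert 'c'  (+1)
  2. insert 'o'  (+1)
  3. substitute 'm' -> 'v'  (+1)
  4. substitute 'a' -> 'e'  (+1)
  5. substitute 'n' -> 'r'  (+1)
  6. keep 'a'
  7. keep 'g'
  8. keep 'e'
Edit distance = 5
Max length = max(6, 8) = 8
Similarity = 1 - 5/8
= 0.3750


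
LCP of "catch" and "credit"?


Word 1: "catch"
Word 2: "credit"
Comparing from start:
  Pos 0: 'c' == 'c'
  Pos 1: 'a' != 'r' (stop)
LCP = "c" (length 1)


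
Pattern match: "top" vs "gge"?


Pattern of "top": [0, 1, 2]
Pattern of "gge": [0, 0, 1]
Patterns do not match
Same pattern = No


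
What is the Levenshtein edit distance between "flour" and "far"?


Word 1: "flour" (length 5)
Word 2: "far" (length 3)
One optimal edit sequence (insert/delete/substitute each cost 1):
  1. keep 'f'
  2. delete 'l'  (+1)
  3. delete 'o'  (+1)
  4. substitute 'u' -> 'a'  (+1)
  5. keep 'r'
Total edit operations: 3
Edit distance = 3


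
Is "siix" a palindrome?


Word: "siix"
Reversed: "xiis"
Forward == Backward? siix != xiis
Palindrome = No


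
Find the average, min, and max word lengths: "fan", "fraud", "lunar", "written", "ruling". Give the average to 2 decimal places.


Lengths: "fan"=3, "fraud"=5, "lunar"=5, "written"=7, "ruling"=6
Sum = 26, Count = 5
Average = 26/5 = 5.20
= avg=5.20, min=3, max=7


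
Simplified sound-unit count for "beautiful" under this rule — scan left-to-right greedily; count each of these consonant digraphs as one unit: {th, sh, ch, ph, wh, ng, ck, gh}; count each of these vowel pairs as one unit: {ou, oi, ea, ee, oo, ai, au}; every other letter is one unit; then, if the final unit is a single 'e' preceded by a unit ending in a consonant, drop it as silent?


Word: "beautiful" (9 letters)
Left-to-right scan:
  (1) 'b' (letter)
  (2) 'ea' (vowel-pair)
  (3) 'u' (letter)
  (4) 't' (letter)
  (5) 'i' (letter)
  (6) 'f' (letter)
  (7) 'u' (letter)
  (8) 'l' (letter)
Units from scan: 8
Sound units = 8 units


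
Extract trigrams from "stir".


Word: "stir" (length 4)
Number of trigrams = 4 - 3 + 1 = 2
  Position 0: "sti"
  Position 1: "tir"
Trigrams = "sti", "tir"


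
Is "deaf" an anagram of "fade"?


Word 1: "fade" → sorted: adef
Word 2: "deaf" → sorted: adef
Same letters? adef == adef
Anagram = Yes


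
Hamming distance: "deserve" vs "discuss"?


Comparing character by character (same length = 7):
  Pos 0: 'd' vs 'd' =
  Pos 1: 'e' vs 'i' !=
  Pos 2: 's' vs 's' =
  Pos 3: 'e' vs 'c' !=
  Pos 4: 'r' vs 'u' !=
  Pos 5: 'v' vs 's' !=
  Pos 6: 'e' vs 's' !=
Hamming distance = 5


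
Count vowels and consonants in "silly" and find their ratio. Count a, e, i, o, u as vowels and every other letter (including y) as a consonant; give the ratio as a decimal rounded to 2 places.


Word: "silly"
Vowels (a,e,i,o,u): 1
Consonants: 4
Ratio = 1/4
= 0.25


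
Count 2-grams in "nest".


Word: "nest" (length 4)
Number of 2-grams = length - 2 + 1 = 4 - 2 + 1
= 3


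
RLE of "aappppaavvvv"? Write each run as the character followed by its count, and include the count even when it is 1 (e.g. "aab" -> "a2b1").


String: "aappppaavvvv"
Scanning for consecutive runs:
  'a' x 2
  'p' x 4
  'a' x 2
  'v' x 4
RLE = "a2p4a2v4"


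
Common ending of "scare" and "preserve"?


Word 1: "scare"
Word 2: "preserve"
Comparing from end:
  Pos -1: 'e' == 'e'
  Pos -2: 'r' != 'v' (stop)
LCS = "e" (length 1)


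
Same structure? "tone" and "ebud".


Pattern of "tone": [0, 1, 2, 3]
Pattern of "ebud": [0, 1, 2, 3]
Patterns match
Same pattern = Yes


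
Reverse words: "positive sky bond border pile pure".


Original: "positive sky bond border pile pure"
Words (1..n): positive | sky | bond | border | pile | pure
Reversed (n..1): pure | pile | border | bond | sky | positive
Result = "pure pile border bond sky positive"


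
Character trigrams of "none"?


Word: "none" (length 4)
Number of trigrams = 4 - 3 + 1 = 2
  Position 0: "non"
  Position 1: "one"
Trigrams = "non", "one"


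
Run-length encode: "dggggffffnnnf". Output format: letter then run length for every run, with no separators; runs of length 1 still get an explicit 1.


String: "dggggffffnnnf"
Scanning for consecutive runs:
  'd' x 1
  'g' x 4
  'f' x 4
  'n' x 3
  'f' x 1
RLE = "d1g4f4n3f1"


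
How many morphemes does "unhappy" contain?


Word: "unhappy"
Morphemes: un- | happy
Each morpheme carries meaning
= 2 morphemes


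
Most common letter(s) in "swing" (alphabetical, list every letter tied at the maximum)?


Word: "swing"
Letter counts:
  'g': 1
  'i': 1
  'n': 1
  's': 1
  'w': 1
Maximum count = 1
Most frequent = 'g', 'i', 'n', 's', 'w' (1 time each)


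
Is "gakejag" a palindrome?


Word: "gakejag"
Reversed: "gajekag"
Forward == Backward? gakejag != gajekag
Palindrome = No


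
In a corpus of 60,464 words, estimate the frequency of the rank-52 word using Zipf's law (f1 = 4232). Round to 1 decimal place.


Zipf's law: f(r) = f(1) / r
f(1) = 4232
f(52) = 4232 / 52
= 81.4 occurrences


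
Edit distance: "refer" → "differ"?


Word 1: "refer" (length 5)
Word 2: "differ" (length 6)
One optimal edit sequence (insert/delete/substitute each cost 1):
  1. insert 'd'  (+1)
  2. substitute 'r' -> 'i'  (+1)
  3. substitute 'e' -> 'f'  (+1)
  4. keep 'f'
  5. keep 'e'
  6. keep 'r'
Total edit operations: 3
Edit distance = 3


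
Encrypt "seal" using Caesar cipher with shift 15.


Word: "seal"
Shift: 15
Each letter → (letter + shift) mod 26:
  's' (18) + 15 = 7 → 'h'
  'e' (4) + 15 = 19 → 't'
  'a' (0) + 15 = 15 → 'p'
  'l' (11) + 15 = 0 → 'a'
Result = "htpa"


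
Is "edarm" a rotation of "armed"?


Word: "armed", Candidate: "edarm"
Method: check if candidate is substring of word+word
"armedarmed" contains "edarm"? Yes
Is rotation = Yes


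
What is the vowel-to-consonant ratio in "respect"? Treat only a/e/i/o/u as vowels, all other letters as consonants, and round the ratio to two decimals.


Word: "respect"
Vowels (a,e,i,o,u): 2
Consonants: 5
Ratio = 2/5
= 0.40


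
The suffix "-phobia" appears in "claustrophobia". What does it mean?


Suffix: -phobia
Example: claustrophobia (claustro- + -phobia)
Meaning = fear of


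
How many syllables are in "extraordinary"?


Word: "extraordinary"
Syllable breakdown: ex / traor / di / nar / y
Counting: 5 parts
= 5 syllables


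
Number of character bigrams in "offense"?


Word: "offense" (length 7)
Number of 2-grams = length - 2 + 1 = 7 - 2 + 1
= 6


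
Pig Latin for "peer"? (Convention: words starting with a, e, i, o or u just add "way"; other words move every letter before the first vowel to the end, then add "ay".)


Word: "peer"
Starts with consonant(s) → move to end, add 'ay'
Consonant cluster: "p"
Pig Latin = "eerpay"


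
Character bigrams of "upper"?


Word: "upper" (length 5)
Number of bigrams = 5 - 2 + 1 = 4
  Position 0: "up"
  Position 1: "pp"
  Position 2: "pe"
  Position 3: "er"
Bigrams = "up", "pp", "pe", "er"


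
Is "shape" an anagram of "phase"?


Word 1: "phase" → sorted: aehps
Word 2: "shape" → sorted: aehps
Same letters? aehps == aehps
Anagram = Yes


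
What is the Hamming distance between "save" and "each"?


Comparing character by character (same length = 4):
  Pos 0: 's' vs 'e' !=
  Pos 1: 'a' vs 'a' =
  Pos 2: 'v' vs 'c' !=
  Pos 3: 'e' vs 'h' !=
Hamming distance = 3


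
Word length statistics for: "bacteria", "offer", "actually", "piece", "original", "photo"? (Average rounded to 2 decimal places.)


Lengths: "bacteria"=8, "offer"=5, "actually"=8, "piece"=5, "original"=8, "photo"=5
Sum = 39, Count = 6
Average = 39/6 = 6.50
= avg=6.50, min=5, max=8


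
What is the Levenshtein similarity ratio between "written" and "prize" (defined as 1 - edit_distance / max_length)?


Word 1: "written" (length 7)
Word 2: "prize" (length 5)
One optimal edit sequence:
  1. substitute 'w' -> 'p'  (+1)
  2. keep 'r'
  3. keep 'i'
  4. delete 't'  (+1)
  5. substitute 't' -> 'z'  (+1)
  6. keep 'e'
  7. delete 'n'  (+1)
Edit distance = 4
Max length = max(7, 5) = 7
Similarity = 1 - 4/7
= 0.4286


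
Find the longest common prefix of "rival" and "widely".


Word 1: "rival"
Word 2: "widely"
Comparing from start:
  Pos 0: 'r' != 'w' (stop)
LCP = "" (length 0)


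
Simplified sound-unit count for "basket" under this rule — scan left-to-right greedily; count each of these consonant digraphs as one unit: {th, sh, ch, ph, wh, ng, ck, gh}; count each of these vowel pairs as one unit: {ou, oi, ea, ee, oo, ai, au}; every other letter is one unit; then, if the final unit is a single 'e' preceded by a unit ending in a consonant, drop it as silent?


Word: "basket" (6 letters)
Left-to-right scan:
  [1] 'b' (letter)
  [2] 'a' (letter)
  [3] 's' (letter)
  [4] 'k' (letter)
  [5] 'e' (letter)
  [6] 't' (letter)
Units from scan: 6
Sound units = 6 units


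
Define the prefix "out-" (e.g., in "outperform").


Prefix: out-
Example: outperform = out- + perform
Meaning = surpass


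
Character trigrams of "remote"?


Word: "remote" (length 6)
Number of trigrams = 6 - 3 + 1 = 4
  Position 0: "rem"
  Position 1: "emo"
  Position 2: "mot"
  Position 3: "ote"
Trigrams = "rem", "emo", "mot", "ote"


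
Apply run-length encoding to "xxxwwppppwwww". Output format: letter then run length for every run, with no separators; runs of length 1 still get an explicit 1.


String: "xxxwwppppwwww"
Scanning for consecutive runs:
  'x' x 3
  'w' x 2
  'p' x 4
  'w' x 4
RLE = "x3w2p4w4"


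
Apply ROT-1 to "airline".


Word: "airline"
Shift: 1
Each letter → (letter + shift) mod 26:
  'a' (0) + 1 = 1 → 'b'
  'i' (8) + 1 = 9 → 'j'
  'r' (17) + 1 = 18 → 's'
  'l' (11) + 1 = 12 → 'm'
  'i' (8) + 1 = 9 → 'j'
  'n' (13) + 1 = 14 → 'o'
  'e' (4) + 1 = 5 → 'f'
Result = "bjsmjof"


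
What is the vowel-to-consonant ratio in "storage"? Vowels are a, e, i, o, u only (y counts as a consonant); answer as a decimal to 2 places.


Word: "storage"
Vowels (a,e,i,o,u): 3
Consonants: 4
Ratio = 3/4
= 0.75


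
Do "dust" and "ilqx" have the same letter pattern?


Pattern of "dust": [0, 1, 2, 3]
Pattern of "ilqx": [0, 1, 2, 3]
Patterns match
Same pattern = Yes


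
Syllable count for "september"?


Word: "september"
Syllable breakdown: sep-tem-ber
Counting: 3 parts
= 3 syllables


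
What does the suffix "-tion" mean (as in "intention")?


Suffix: -tion
As in: intention -> intend + -tion, with a spelling change
Meaning = act or process


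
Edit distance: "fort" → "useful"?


Word 1: "fort" (length 4)
Word 2: "useful" (length 6)
One optimal edit sequence (insert/delete/substitute each cost 1):
  1. insert 'u'  (+1)
  2. insert 's'  (+1)
  3. substitute 'f' -> 'e'  (+1)
  4. substitute 'o' -> 'f'  (+1)
  5. substitute 'r' -> 'u'  (+1)
  6. substitute 't' -> 'l'  (+1)
Total edit operations: 6
Edit distance = 6


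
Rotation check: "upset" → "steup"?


Word: "upset", Candidate: "steup"
Method: check if candidate is substring of word+word
"upsetupset" contains "steup"? No
Is rotation = No


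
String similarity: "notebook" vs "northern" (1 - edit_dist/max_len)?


Word 1: "notebook" (length 8)
Word 2: "northern" (length 8)
One optimal edit sequence:
  1. keep 'n'
  2. keep 'o'
  3. substitute 't' -> 'r'  (+1)
  4. substitute 'e' -> 't'  (+1)
  5. substitute 'b' -> 'h'  (+1)
  6. substitute 'o' -> 'e'  (+1)
  7. substitute 'o' -> 'r'  (+1)
  8. substitute 'k' -> 'n'  (+1)
Edit distance = 6
Max length = max(8, 8) = 8
Similarity = 1 - 6/8
= 0.2500


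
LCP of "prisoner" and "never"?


Word 1: "prisoner"
Word 2: "never"
Comparing from start:
  Pos 0: 'p' != 'n' (stop)
LCP = "" (length 0)


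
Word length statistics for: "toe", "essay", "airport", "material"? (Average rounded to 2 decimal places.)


Lengths: "toe"=3, "essay"=5, "airport"=7, "material"=8
Sum = 23, Count = 4
Average = 23/4 = 5.75
= avg=5.75, min=3, max=8


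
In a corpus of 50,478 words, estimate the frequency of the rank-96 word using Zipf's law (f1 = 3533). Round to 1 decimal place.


Zipf's law: f(r) = f(1) / r
f(1) = 3533
f(96) = 3533 / 96
= 36.8 occurrences


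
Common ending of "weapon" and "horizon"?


Word 1: "weapon"
Word 2: "horizon"
Comparing from end:
  Pos -1: 'n' == 'n'
  Pos -2: 'o' == 'o'
  Pos -3: 'p' != 'z' (stop)
LCS = "on" (length 2)


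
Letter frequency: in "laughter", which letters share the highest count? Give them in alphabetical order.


Word: "laughter"
Letter counts:
  'a': 1
  'e': 1
  'g': 1
  'h': 1
  'l': 1
  'r': 1
  't': 1
  'u': 1
Maximum count = 1
Most frequent = 'a', 'e', 'g', 'h', 'l', 'r', 't', 'u' (1 time each)


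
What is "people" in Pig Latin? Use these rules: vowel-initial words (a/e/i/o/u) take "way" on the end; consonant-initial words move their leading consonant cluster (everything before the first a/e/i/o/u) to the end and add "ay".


Word: "people"
Starts with consonant(s) → move to end, add 'ay'
Consonant cluster: "p"
Pig Latin = "eoplepay"


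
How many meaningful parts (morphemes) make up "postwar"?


Word: "postwar"
Morphemes: post- / war
Each morpheme carries meaning
= 2 morphemes


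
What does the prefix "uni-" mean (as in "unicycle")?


Prefix: uni-
Example: unicycle = uni- + cycle
Meaning = one


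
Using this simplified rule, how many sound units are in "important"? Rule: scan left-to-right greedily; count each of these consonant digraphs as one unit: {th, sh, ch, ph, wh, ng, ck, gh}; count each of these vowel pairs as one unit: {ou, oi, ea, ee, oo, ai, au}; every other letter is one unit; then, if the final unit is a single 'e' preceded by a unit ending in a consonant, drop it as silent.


Word: "important" (9 letters)
Left-to-right scan:
  (1) 'i' (letter)
  (2) 'm' (letter)
  (3) 'p' (letter)
  (4) 'o' (letter)
  (5) 'r' (letter)
  (6) 't' (letter)
  (7) 'a' (letter)
  (8) 'n' (letter)
  (9) 't' (letter)
Units from scan: 9
Sound units = 9 units


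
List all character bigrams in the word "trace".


Word: "trace" (length 5)
Number of bigrams = 5 - 2 + 1 = 4
  Position 0: "tr"
  Position 1: "ra"
  Position 2: "ac"
  Position 3: "ce"
Bigrams = "tr", "ra", "ac", "ce"


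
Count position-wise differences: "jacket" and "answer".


Comparing character by character (same length = 6):
  Pos 0: 'j' vs 'a' !=
  Pos 1: 'a' vs 'n' !=
  Pos 2: 'c' vs 's' !=
  Pos 3: 'k' vs 'w' !=
  Pos 4: 'e' vs 'e' =
  Pos 5: 't' vs 'r' !=
Hamming distance = 5


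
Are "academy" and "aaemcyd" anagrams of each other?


Word 1: "academy" → sorted: aacdemy
Word 2: "aaemcyd" → sorted: aacdemy
Same letters? aacdemy == aacdemy
Anagram = Yes


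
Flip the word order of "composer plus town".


Original: "composer plus town"
Words (1..n): composer | plus | town
Reversed (n..1): town | plus | composer
Result = "town plus composer"


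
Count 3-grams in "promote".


Word: "promote" (length 7)
Number of 3-grams = length - 3 + 1 = 7 - 3 + 1
= 5


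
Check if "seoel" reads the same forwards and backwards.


Word: "seoel"
Reversed: "leoes"
Forward == Backward? seoel != leoes
Palindrome = No


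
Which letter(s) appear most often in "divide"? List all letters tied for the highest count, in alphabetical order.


Word: "divide"
Letter counts:
  'd': 2
  'e': 1
  'i': 2
  'v': 1
Maximum count = 2
Most frequent = 'd', 'i' (2 times each)


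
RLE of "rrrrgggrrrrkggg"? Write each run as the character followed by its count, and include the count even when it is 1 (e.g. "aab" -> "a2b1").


String: "rrrrgggrrrrkggg"
Scanning for consecutive runs:
  'r' x 4
  'g' x 3
  'r' x 4
  'k' x 1
  'g' x 3
RLE = "r4g3r4k1g3"


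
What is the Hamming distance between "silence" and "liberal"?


Comparing character by character (same length = 7):
  Pos 0: 's' vs 'l' !=
  Pos 1: 'i' vs 'i' =
  Pos 2: 'l' vs 'b' !=
  Pos 3: 'e' vs 'e' =
  Pos 4: 'n' vs 'r' !=
  Pos 5: 'c' vs 'a' !=
  Pos 6: 'e' vs 'l' !=
Hamming distance = 5


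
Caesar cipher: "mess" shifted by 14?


Word: "mess"
Shift: 14
Each letter → (letter + shift) mod 26:
  'm' (12) + 14 = 0 → 'a'
  'e' (4) + 14 = 18 → 's'
  's' (18) + 14 = 6 → 'g'
  's' (18) + 14 = 6 → 'g'
Result = "asgg"


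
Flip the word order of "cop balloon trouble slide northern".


Original: "cop balloon trouble slide northern"
Words (1..n): cop | balloon | trouble | slide | northern
Reversed (n..1): northern | slide | trouble | balloon | cop
Result = "northern slide trouble balloon cop"


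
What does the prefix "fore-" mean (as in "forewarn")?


Prefix: fore-
As in: forewarn -> fore- + warn
Meaning = before


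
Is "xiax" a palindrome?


Word: "xiax"
Reversed: "xaix"
Forward == Backward? xiax != xaix
Palindrome = No


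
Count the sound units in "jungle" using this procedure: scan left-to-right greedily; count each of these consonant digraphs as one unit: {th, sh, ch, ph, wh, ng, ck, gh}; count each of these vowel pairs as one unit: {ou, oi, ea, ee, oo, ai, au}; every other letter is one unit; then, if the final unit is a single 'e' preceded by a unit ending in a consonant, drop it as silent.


Word: "jungle" (6 letters)
Left-to-right scan:
  (1) 'j' (letter)
  (2) 'u' (letter)
  (3) 'ng' (digraph)
  (4) 'l' (letter)
  (5) 'e' (letter)
Units from scan: 5
Final unit is 'e' after a consonant -> drop as silent (-1)
Sound units = 4 units


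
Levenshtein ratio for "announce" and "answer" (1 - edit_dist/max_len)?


Word 1: "announce" (length 8)
Word 2: "answer" (length 6)
One optimal edit sequence:
  1. keep 'a'
  2. delete 'n'  (+1)
  3. keep 'n'
  4. delete 'o'  (+1)
  5. substitute 'u' -> 's'  (+1)
  6. substitute 'n' -> 'w'  (+1)
  7. substitute 'c' -> 'e'  (+1)
  8. substitute 'e' -> 'r'  (+1)
Edit distance = 6
Max length = max(8, 6) = 8
Similarity = 1 - 6/8
= 0.2500


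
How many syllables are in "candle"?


Word: "candle"
Syllable breakdown: can / dle
Counting: 2 parts
= 2 syllables


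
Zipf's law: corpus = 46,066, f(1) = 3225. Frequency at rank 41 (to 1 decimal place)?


Zipf's law: f(r) = f(1) / r
f(1) = 3225
f(41) = 3225 / 41
= 78.7 occurrences


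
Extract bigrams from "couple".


Word: "couple" (length 6)
Number of bigrams = 6 - 2 + 1 = 5
  Position 0: "co"
  Position 1: "ou"
  Position 2: "up"
  Position 3: "pl"
  Position 4: "le"
Bigrams = "co", "ou", "up", "pl", "le"


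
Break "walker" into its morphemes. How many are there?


Word: "walker"
Morphemes: walk + -er
Each morpheme carries meaning
= 2 morphemes


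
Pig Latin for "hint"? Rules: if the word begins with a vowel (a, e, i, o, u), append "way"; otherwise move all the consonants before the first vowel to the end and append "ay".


Word: "hint"
Starts with consonant(s) → move to end, add 'ay'
Consonant cluster: "h"
Pig Latin = "inthay"


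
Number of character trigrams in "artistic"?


Word: "artistic" (length 8)
Number of 3-grams = length - 3 + 1 = 8 - 3 + 1
= 6


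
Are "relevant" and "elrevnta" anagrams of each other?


Word 1: "relevant" → sorted: aeelnrtv
Word 2: "elrevnta" → sorted: aeelnrtv
Same letters? aeelnrtv == aeelnrtv
Anagram = Yes


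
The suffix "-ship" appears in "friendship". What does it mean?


Suffix: -ship
As in: friendship -> friend + -ship
Meaning = state / position


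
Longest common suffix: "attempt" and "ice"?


Word 1: "attempt"
Word 2: "ice"
Comparing from end:
  Pos -1: 't' != 'e' (stop)
LCS = "" (length 0)


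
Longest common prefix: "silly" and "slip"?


Word 1: "silly"
Word 2: "slip"
Comparing from start:
  Pos 0: 's' == 's'
  Pos 1: 'i' != 'l' (stop)
LCP = "s" (length 1)


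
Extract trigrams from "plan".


Word: "plan" (length 4)
Number of trigrams = 4 - 3 + 1 = 2
  Position 0: "pla"
  Position 1: "lan"
Trigrams = "pla", "lan"


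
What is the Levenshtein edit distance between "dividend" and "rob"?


Word 1: "dividend" (length 8)
Word 2: "rob" (length 3)
One optimal edit sequence (insert/delete/substitute each cost 1):
  1. delete 'd'  (+1)
  2. delete 'i'  (+1)
  3. delete 'v'  (+1)
  4. delete 'i'  (+1)
  5. delete 'd'  (+1)
  6. substitute 'e' -> 'r'  (+1)
  7. substitute 'n' -> 'o'  (+1)
  8. substitute 'd' -> 'b'  (+1)
Total edit operations: 8
Edit distance = 8


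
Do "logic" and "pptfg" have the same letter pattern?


Pattern of "logic": [0, 1, 2, 3, 4]
Pattern of "pptfg": [0, 0, 1, 2, 3]
Patterns do not match
Same pattern = No


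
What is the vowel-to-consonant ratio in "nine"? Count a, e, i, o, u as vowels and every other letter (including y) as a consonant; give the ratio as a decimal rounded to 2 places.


Word: "nine"
Vowels (a,e,i,o,u): 2
Consonants: 2
Ratio = 2/2
= 1.00


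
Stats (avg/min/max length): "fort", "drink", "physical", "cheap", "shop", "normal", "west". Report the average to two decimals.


Lengths: "fort"=4, "drink"=5, "physical"=8, "cheap"=5, "shop"=4, "normal"=6, "west"=4
Sum = 36, Count = 7
Average = 36/7 = 5.14
= avg=5.14, min=4, max=8


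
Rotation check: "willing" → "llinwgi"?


Word: "willing", Candidate: "llinwgi"
Method: check if candidate is substring of word+word
"willingwilling" contains "llinwgi"? No
Is rotation = No


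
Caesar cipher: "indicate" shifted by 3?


Word: "indicate"
Shift: 3
Each letter → (letter + shift) mod 26:
  'i' (8) + 3 = 11 → 'l'
  'n' (13) + 3 = 16 → 'q'
  'd' (3) + 3 = 6 → 'g'
  'i' (8) + 3 = 11 → 'l'
  'c' (2) + 3 = 5 → 'f'
  'a' (0) + 3 = 3 → 'd'
  't' (19) + 3 = 22 → 'w'
  'e' (4) + 3 = 7 → 'h'
Result = "lqglfdwh"


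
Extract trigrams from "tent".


Word: "tent" (length 4)
Number of trigrams = 4 - 3 + 1 = 2
  Position 0: "ten"
  Position 1: "ent"
Trigrams = "ten", "ent"


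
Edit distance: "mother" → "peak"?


Word 1: "mother" (length 6)
Word 2: "peak" (length 4)
One optimal edit sequence (insert/delete/substitute each cost 1):
  1. delete 'm'  (+1)
  2. delete 'o'  (+1)
  3. substitute 't' -> 'p'  (+1)
  4. substitute 'h' -> 'e'  (+1)
  5. substitute 'e' -> 'a'  (+1)
  6. substitute 'r' -> 'k'  (+1)
Total edit operations: 6
Edit distance = 6


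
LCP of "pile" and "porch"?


Word 1: "pile"
Word 2: "porch"
Comparing from start:
  Pos 0: 'p' == 'p'
  Pos 1: 'i' != 'o' (stop)
LCP = "p" (length 1)


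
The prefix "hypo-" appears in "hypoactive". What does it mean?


Prefix: hypo-
Example: hypoactive = hypo- + active
Meaning = under / below normal


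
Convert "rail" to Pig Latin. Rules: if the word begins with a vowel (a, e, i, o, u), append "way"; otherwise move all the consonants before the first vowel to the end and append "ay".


Word: "rail"
Starts with consonant(s) → move to end, add 'ay'
Consonant cluster: "r"
Pig Latin = "ailray"


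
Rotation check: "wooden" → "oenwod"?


Word: "wooden", Candidate: "oenwod"
Method: check if candidate is substring of word+word
"woodenwooden" contains "oenwod"? No
Is rotation = No


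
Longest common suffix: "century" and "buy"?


Word 1: "century"
Word 2: "buy"
Comparing from end:
  Pos -1: 'y' == 'y'
  Pos -2: 'r' != 'u' (stop)
LCS = "y" (length 1)


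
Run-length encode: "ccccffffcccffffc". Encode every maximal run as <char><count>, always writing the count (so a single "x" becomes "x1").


String: "ccccffffcccffffc"
Scanning for consecutive runs:
  'c' x 4
  'f' x 4
  'c' x 3
  'f' x 4
  'c' x 1
RLE = "c4f4c3f4c1"


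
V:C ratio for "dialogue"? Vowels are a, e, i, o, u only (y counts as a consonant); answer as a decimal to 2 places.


Word: "dialogue"
Vowels (a,e,i,o,u): 5
Consonants: 3
Ratio = 5/3
= 1.67


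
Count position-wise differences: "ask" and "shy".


Comparing character by character (same length = 3):
  Pos 0: 'a' vs 's' !=
  Pos 1: 's' vs 'h' !=
  Pos 2: 'k' vs 'y' !=
Hamming distance = 3


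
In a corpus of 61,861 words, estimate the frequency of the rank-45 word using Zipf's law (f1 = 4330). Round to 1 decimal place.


Zipf's law: f(r) = f(1) / r
f(1) = 4330
f(45) = 4330 / 45
= 96.2 occurrences


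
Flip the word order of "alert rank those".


Original: "alert rank those"
Words (1..n): alert | rank | those
Reversed (n..1): those | rank | alert
Result = "those rank alert"


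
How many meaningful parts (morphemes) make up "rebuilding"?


Word: "rebuilding"
Morphemes: re- + build + -ing
Each morpheme carries meaning
= 3 morphemes


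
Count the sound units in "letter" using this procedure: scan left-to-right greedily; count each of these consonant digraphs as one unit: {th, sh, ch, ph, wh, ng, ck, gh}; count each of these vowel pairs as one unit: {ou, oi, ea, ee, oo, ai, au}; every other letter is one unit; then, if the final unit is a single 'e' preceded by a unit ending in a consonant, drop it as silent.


Word: "letter" (6 letters)
Left-to-right scan:
  (1) 'l' (letter)
  (2) 'e' (letter)
  (3) 't' (letter)
  (4) 't' (letter)
  (5) 'e' (letter)
  (6) 'r' (letter)
Units from scan: 6
Sound units = 6 units


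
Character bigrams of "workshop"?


Word: "workshop" (length 8)
Number of bigrams = 8 - 2 + 1 = 7
  Position 0: "wo"
  Position 1: "or"
  Position 2: "rk"
  Position 3: "ks"
  Position 4: "sh"
  Position 5: "ho"
  Position 6: "op"
Bigrams = "wo", "or", "rk", "ks", "sh", "ho", "op"


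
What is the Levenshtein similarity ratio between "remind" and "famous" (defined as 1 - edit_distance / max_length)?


Word 1: "remind" (length 6)
Word 2: "famous" (length 6)
One optimal edit sequence:
  1. substitute 'r' -> 'f'  (+1)
  2. substitute 'e' -> 'a'  (+1)
  3. keep 'm'
  4. substitute 'i' -> 'o'  (+1)
  5. substitute 'n' -> 'u'  (+1)
  6. substitute 'd' -> 's'  (+1)
Edit distance = 5
Max length = max(6, 6) = 6
Similarity = 1 - 5/6
= 0.1667


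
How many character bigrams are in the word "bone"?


Word: "bone" (length 4)
Number of 2-grams = length - 2 + 1 = 4 - 2 + 1
= 3


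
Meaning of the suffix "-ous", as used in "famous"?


Suffix: -ous
Example: famous = fame + -ous, with a spelling change
Meaning = having quality of


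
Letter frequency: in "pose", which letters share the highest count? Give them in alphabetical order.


Word: "pose"
Letter counts:
  'e': 1
  'o': 1
  'p': 1
  's': 1
Maximum count = 1
Most frequent = 'e', 'o', 'p', 's' (1 time each)


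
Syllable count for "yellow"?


Word: "yellow"
Syllable breakdown: yel / low
Counting: 2 parts
= 2 syllables


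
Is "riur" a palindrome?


Word: "riur"
Reversed: "ruir"
Forward == Backward? riur != ruir
Palindrome = No


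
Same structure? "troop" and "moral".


Pattern of "troop": [0, 1, 2, 2, 3]
Pattern of "moral": [0, 1, 2, 3, 4]
Patterns do not match
Same pattern = No


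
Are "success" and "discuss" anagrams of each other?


Word 1: "success" → sorted: ccesssu
Word 2: "discuss" → sorted: cdisssu
Same letters? ccesssu != cdisssu
Anagram = No


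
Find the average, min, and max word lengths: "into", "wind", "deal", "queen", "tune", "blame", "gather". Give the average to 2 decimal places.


Lengths: "into"=4, "wind"=4, "deal"=4, "queen"=5, "tune"=4, "blame"=5, "gather"=6
Sum = 32, Count = 7
Average = 32/7 = 4.57
= avg=4.57, min=4, max=6


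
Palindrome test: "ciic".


Word: "ciic"
Reversed: "ciic"
Forward == Backward? ciic == ciic
Palindrome = Yes


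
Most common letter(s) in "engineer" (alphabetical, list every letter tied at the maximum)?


Word: "engineer"
Letter counts:
  'e': 3
  'g': 1
  'i': 1
  'n': 2
  'r': 1
Maximum count = 3
Most frequent = 'e' (3 times each)


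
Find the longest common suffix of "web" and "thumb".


Word 1: "web"
Word 2: "thumb"
Comparing from end:
  Pos -1: 'b' == 'b'
  Pos -2: 'e' != 'm' (stop)
LCS = "b" (length 1)


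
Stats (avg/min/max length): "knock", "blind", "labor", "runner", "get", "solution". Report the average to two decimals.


Lengths: "knock"=5, "blind"=5, "labor"=5, "runner"=6, "get"=3, "solution"=8
Sum = 32, Count = 6
Average = 32/6 = 5.33
= avg=5.33, min=3, max=8


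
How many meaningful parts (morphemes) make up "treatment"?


Word: "treatment"
Morphemes: treat + -ment
Each morpheme carries meaning
= 2 morphemes


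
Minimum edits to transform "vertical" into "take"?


Word 1: "vertical" (length 8)
Word 2: "take" (length 4)
One optimal edit sequence (insert/delete/substitute each cost 1):
  1. delete 'v'  (+1)
  2. delete 'e'  (+1)
  3. delete 'r'  (+1)
  4. keep 't'
  5. delete 'i'  (+1)
  6. substitute 'c' -> 'a'  (+1)
  7. substitute 'a' -> 'k'  (+1)
  8. substitute 'l' -> 'e'  (+1)
Total edit operations: 7
Edit distance = 7


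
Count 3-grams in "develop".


Word: "develop" (length 7)
Number of 3-grams = length - 3 + 1 = 7 - 3 + 1
= 5


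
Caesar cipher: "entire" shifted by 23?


Word: "entire"
Shift: 23
Each letter → (letter + shift) mod 26:
  'e' (4) + 23 = 1 → 'b'
  'n' (13) + 23 = 10 → 'k'
  't' (19) + 23 = 16 → 'q'
  'i' (8) + 23 = 5 → 'f'
  'r' (17) + 23 = 14 → 'o'
  'e' (4) + 23 = 1 → 'b'
Result = "bkqfob"


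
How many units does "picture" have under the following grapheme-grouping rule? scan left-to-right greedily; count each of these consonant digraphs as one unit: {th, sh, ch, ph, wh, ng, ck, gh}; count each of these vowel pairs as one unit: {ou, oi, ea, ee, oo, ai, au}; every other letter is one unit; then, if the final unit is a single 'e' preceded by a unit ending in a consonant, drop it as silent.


Word: "picture" (7 letters)
Left-to-right scan:
  1. 'p' (letter)
  2. 'i' (letter)
  3. 'c' (letter)
  4. 't' (letter)
  5. 'u' (letter)
  6. 'r' (letter)
  7. 'e' (letter)
Units from scan: 7
Final unit is 'e' after a consonant -> drop as silent (-1)
Sound units = 6 units


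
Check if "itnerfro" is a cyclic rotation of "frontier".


Word: "frontier", Candidate: "itnerfro"
Method: check if candidate is substring of word+word
"frontierfrontier" contains "itnerfro"? No
Is rotation = No


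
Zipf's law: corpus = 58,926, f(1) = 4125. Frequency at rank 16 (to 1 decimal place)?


Zipf's law: f(r) = f(1) / r
f(1) = 4125
f(16) = 4125 / 16
= 257.8 occurrences


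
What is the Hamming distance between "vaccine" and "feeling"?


Comparing character by character (same length = 7):
  Pos 0: 'v' vs 'f' !=
  Pos 1: 'a' vs 'e' !=
  Pos 2: 'c' vs 'e' !=
  Pos 3: 'c' vs 'l' !=
  Pos 4: 'i' vs 'i' =
  Pos 5: 'n' vs 'n' =
  Pos 6: 'e' vs 'g' !=
Hamming distance = 5


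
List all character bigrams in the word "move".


Word: "move" (length 4)
Number of bigrams = 4 - 2 + 1 = 3
  Position 0: "mo"
  Position 1: "ov"
  Position 2: "ve"
Bigrams = "mo", "ov", "ve"


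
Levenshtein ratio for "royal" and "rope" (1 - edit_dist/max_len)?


Word 1: "royal" (length 5)
Word 2: "rope" (length 4)
One optimal edit sequence:
  1. keep 'r'
  2. keep 'o'
  3. delete 'y'  (+1)
  4. substitute 'a' -> 'p'  (+1)
  5. substitute 'l' -> 'e'  (+1)
Edit distance = 3
Max length = max(5, 4) = 5
Similarity = 1 - 3/5
= 0.4000


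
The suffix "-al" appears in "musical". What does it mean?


Suffix: -al
Example: musical = music + -al
Meaning = relating to


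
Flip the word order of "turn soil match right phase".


Original: "turn soil match right phase"
Words (1..n): turn | soil | match | right | phase
Reversed (n..1): phase | right | match | soil | turn
Result = "phase right match soil turn"


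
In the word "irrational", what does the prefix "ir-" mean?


Prefix: ir-
Example: irrational (ir- + rational)
Meaning = not


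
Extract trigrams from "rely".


Word: "rely" (length 4)
Number of trigrams = 4 - 3 + 1 = 2
  Position 0: "rel"
  Position 1: "ely"
Trigrams = "rel", "ely"


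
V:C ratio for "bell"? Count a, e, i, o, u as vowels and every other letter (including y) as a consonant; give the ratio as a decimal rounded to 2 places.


Word: "bell"
Vowels (a,e,i,o,u): 1
Consonants: 3
Ratio = 1/3
= 0.33


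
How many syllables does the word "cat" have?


Word: "cat"
Syllable breakdown: cat
Counting: 1 part
= 1 syllable


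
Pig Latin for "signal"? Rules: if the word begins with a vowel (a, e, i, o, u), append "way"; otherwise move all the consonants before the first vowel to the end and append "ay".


Word: "signal"
Starts with consonant(s) → move to end, add 'ay'
Consonant cluster: "s"
Pig Latin = "ignalsay"


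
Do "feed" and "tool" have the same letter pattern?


Pattern of "feed": [0, 1, 1, 2]
Pattern of "tool": [0, 1, 1, 2]
Patterns match
Same pattern = Yes


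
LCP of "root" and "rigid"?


Word 1: "root"
Word 2: "rigid"
Comparing from start:
  Pos 0: 'r' == 'r'
  Pos 1: 'o' != 'i' (stop)
LCP = "r" (length 1)


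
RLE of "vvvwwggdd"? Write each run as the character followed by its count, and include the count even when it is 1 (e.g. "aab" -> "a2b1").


String: "vvvwwggdd"
Scanning for consecutive runs:
  'v' x 3
  'w' x 2
  'g' x 2
  'd' x 2
RLE = "v3w2g2d2"


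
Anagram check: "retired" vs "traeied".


Word 1: "retired" → sorted: deeirrt
Word 2: "traeied" → sorted: adeeirt
Same letters? deeirrt != adeeirt
Anagram = No


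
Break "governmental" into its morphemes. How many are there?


Word: "governmental"
Morphemes: govern / -ment / -al
Each morpheme carries meaning
= 3 morphemes


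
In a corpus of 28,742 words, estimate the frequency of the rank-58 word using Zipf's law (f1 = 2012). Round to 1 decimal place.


Zipf's law: f(r) = f(1) / r
f(1) = 2012
f(58) = 2012 / 58
= 34.7 occurrences


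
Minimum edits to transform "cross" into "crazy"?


Word 1: "cross" (length 5)
Word 2: "crazy" (length 5)
One optimal edit sequence (insert/delete/substitute each cost 1):
  1. keep 'c'
  2. keep 'r'
  3. substitute 'o' -> 'a'  (+1)
  4. substitute 's' -> 'z'  (+1)
  5. substitute 's' -> 'y'  (+1)
Total edit operations: 3
Edit distance = 3


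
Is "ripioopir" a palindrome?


Word: "ripioopir"
Reversed: "ripooipir"
Forward == Backward? ripioopir != ripooipir
Palindrome = No


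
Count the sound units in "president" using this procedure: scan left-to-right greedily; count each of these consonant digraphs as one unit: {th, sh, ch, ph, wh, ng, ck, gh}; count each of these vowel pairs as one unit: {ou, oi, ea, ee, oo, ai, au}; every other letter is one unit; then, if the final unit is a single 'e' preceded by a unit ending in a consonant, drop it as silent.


Word: "president" (9 letters)
Left-to-right scan:
  1. 'p' (letter)
  2. 'r' (letter)
  3. 'e' (letter)
  4. 's' (letter)
  5. 'i' (letter)
  6. 'd' (letter)
  7. 'e' (letter)
  8. 'n' (letter)
  9. 't' (letter)
Units from scan: 9
Sound units = 9 units


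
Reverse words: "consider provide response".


Original: "consider provide response"
Words (1..n): consider | provide | response
Reversed (n..1): response | provide | consider
Result = "response provide consider"


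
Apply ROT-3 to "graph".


Word: "graph"
Shift: 3
Each letter → (letter + shift) mod 26:
  'g' (6) + 3 = 9 → 'j'
  'r' (17) + 3 = 20 → 'u'
  'a' (0) + 3 = 3 → 'd'
  'p' (15) + 3 = 18 → 's'
  'h' (7) + 3 = 10 → 'k'
Result = "judsk"


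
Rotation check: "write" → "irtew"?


Word: "write", Candidate: "irtew"
Method: check if candidate is substring of word+word
"writewrite" contains "irtew"? No
Is rotation = No


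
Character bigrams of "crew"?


Word: "crew" (length 4)
Number of bigrams = 4 - 2 + 1 = 3
  Position 0: "cr"
  Position 1: "re"
  Position 2: "ew"
Bigrams = "cr", "re", "ew"


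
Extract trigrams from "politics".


Word: "politics" (length 8)
Number of trigrams = 8 - 3 + 1 = 6
  Position 0: "pol"
  Position 1: "oli"
  Position 2: "lit"
  Position 3: "iti"
  Position 4: "tic"
  Position 5: "ics"
Trigrams = "pol", "oli", "lit", "iti", "tic", "ics"


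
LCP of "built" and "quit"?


Word 1: "built"
Word 2: "quit"
Comparing from start:
  Pos 0: 'b' != 'q' (stop)
LCP = "" (length 0)


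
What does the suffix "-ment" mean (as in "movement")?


Suffix: -ment
Example: movement (move + -ment)
Meaning = result of action


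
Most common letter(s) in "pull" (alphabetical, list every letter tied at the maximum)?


Word: "pull"
Letter counts:
  'l': 2
  'p': 1
  'u': 1
Maximum count = 2
Most frequent = 'l' (2 times each)


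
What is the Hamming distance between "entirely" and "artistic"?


Comparing character by character (same length = 8):
  Pos 0: 'e' vs 'a' !=
  Pos 1: 'n' vs 'r' !=
  Pos 2: 't' vs 't' =
  Pos 3: 'i' vs 'i' =
  Pos 4: 'r' vs 's' !=
  Pos 5: 'e' vs 't' !=
  Pos 6: 'l' vs 'i' !=
  Pos 7: 'y' vs 'c' !=
Hamming distance = 6


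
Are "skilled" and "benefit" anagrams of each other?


Word 1: "skilled" → sorted: deiklls
Word 2: "benefit" → sorted: beefint
Same letters? deiklls != beefint
Anagram = No


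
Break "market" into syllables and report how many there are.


Word: "market"
Syllable breakdown: mar / ket
Counting: 2 parts
= 2 syllables


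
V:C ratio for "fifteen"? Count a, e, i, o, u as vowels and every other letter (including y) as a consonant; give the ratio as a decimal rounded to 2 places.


Word: "fifteen"
Vowels (a,e,i,o,u): 3
Consonants: 4
Ratio = 3/4
= 0.75


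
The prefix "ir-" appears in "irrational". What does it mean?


Prefix: ir-
As in: irrational -> ir- + rational
Meaning = not


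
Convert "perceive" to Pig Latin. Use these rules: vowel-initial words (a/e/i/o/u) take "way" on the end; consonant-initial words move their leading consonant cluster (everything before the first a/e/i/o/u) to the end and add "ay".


Word: "perceive"
Starts with consonant(s) → move to end, add 'ay'
Consonant cluster: "p"
Pig Latin = "erceivepay"


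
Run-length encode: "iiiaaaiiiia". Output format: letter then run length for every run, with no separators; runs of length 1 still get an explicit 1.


String: "iiiaaaiiiia"
Scanning for consecutive runs:
  'i' x 3
  'a' x 3
  'i' x 4
  'a' x 1
RLE = "i3a3i4a1"


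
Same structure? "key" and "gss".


Pattern of "key": [0, 1, 2]
Pattern of "gss": [0, 1, 1]
Patterns do not match
Same pattern = No


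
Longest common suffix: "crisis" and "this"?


Word 1: "crisis"
Word 2: "this"
Comparing from end:
  Pos -1: 's' == 's'
  Pos -2: 'i' == 'i'
  Pos -3: 's' != 'h' (stop)
LCS = "is" (length 2)


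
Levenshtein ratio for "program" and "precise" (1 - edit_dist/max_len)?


Word 1: "program" (length 7)
Word 2: "precise" (length 7)
One optimal edit sequence:
  1. keep 'p'
  2. keep 'r'
  3. substitute 'o' -> 'e'  (+1)
  4. substitute 'g' -> 'c'  (+1)
  5. substitute 'r' -> 'i'  (+1)
  6. substitute 'a' -> 's'  (+1)
  7. substitute 'm' -> 'e'  (+1)
Edit distance = 5
Max length = max(7, 7) = 7
Similarity = 1 - 5/7
= 0.2857


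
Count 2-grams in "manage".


Word: "manage" (length 6)
Number of 2-grams = length - 2 + 1 = 6 - 2 + 1
= 5


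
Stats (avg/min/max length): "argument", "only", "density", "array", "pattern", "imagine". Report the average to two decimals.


Lengths: "argument"=8, "only"=4, "density"=7, "array"=5, "pattern"=7, "imagine"=7
Sum = 38, Count = 6
Average = 38/6 = 6.33
= avg=6.33, min=4, max=8


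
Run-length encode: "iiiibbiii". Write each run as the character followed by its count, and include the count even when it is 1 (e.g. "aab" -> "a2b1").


String: "iiiibbiii"
Scanning for consecutive runs:
  'i' x 4
  'b' x 2
  'i' x 3
RLE = "i4b2i3"
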